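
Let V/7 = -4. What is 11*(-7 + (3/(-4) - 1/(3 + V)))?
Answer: -8481/100 ≈ -84.810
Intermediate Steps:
V = -28 (V = 7*(-4) = -28)
11*(-7 + (3/(-4) - 1/(3 + V))) = 11*(-7 + (3/(-4) - 1/(3 - 28))) = 11*(-7 + (3*(-1/4) - 1/(-25))) = 11*(-7 + (-3/4 - 1*(-1/25))) = 11*(-7 + (-3/4 + 1/25)) = 11*(-7 - 71/100) = 11*(-771/100) = -8481/100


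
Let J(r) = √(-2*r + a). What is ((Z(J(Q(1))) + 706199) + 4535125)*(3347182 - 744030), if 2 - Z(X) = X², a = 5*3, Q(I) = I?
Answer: 13643934418576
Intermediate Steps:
a = 15
J(r) = √(15 - 2*r) (J(r) = √(-2*r + 15) = √(15 - 2*r))
Z(X) = 2 - X²
((Z(J(Q(1))) + 706199) + 4535125)*(3347182 - 744030) = (((2 - (√(15 - 2*1))²) + 706199) + 4535125)*(3347182 - 744030) = (((2 - (√(15 - 2))²) + 706199) + 4535125)*2603152 = (((2 - (√13)²) + 706199) + 4535125)*2603152 = (((2 - 1*13) + 706199) + 4535125)*2603152 = (((2 - 13) + 706199) + 4535125)*2603152 = ((-11 + 706199) + 4535125)*2603152 = (706188 + 4535125)*2603152 = 5241313*2603152 = 13643934418576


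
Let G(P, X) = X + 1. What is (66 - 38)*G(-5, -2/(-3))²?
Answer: 700/9 ≈ 77.778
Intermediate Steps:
G(P, X) = 1 + X
(66 - 38)*G(-5, -2/(-3))² = (66 - 38)*(1 - 2/(-3))² = 28*(1 - 2*(-⅓))² = 28*(1 + ⅔)² = 28*(5/3)² = 28*(25/9) = 700/9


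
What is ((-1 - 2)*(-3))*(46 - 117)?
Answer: -639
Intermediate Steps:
((-1 - 2)*(-3))*(46 - 117) = -3*(-3)*(-71) = 9*(-71) = -639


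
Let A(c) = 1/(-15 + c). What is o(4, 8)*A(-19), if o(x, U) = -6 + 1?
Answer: 5/34 ≈ 0.14706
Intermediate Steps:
o(x, U) = -5
o(4, 8)*A(-19) = -5/(-15 - 19) = -5/(-34) = -5*(-1/34) = 5/34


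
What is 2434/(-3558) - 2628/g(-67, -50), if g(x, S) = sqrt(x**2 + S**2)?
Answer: -1217/1779 - 2628*sqrt(6989)/6989 ≈ -32.119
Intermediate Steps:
g(x, S) = sqrt(S**2 + x**2)
2434/(-3558) - 2628/g(-67, -50) = 2434/(-3558) - 2628/sqrt((-50)**2 + (-67)**2) = 2434*(-1/3558) - 2628/sqrt(2500 + 4489) = -1217/1779 - 2628*sqrt(6989)/6989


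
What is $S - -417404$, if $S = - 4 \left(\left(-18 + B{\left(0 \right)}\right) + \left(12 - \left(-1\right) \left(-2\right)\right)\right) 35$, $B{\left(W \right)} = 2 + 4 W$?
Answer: $418244$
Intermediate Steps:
$S = 840$ ($S = - 4 \left(\left(-18 + \left(2 + 4 \cdot 0\right)\right) + \left(12 - \left(-1\right) \left(-2\right)\right)\right) 35 = - 4 \left(\left(-18 + \left(2 + 0\right)\right) + \left(12 - 2\right)\right) 35 = - 4 \left(\left(-18 + 2\right) + \left(12 - 2\right)\right) 35 = - 4 \left(-16 + 10\right) 35 = \left(-4\right) \left(-6\right) 35 = 24 \cdot 35 = 840$)
$S - -417404 = 840 - -417404 = 840 + 417404 = 418244$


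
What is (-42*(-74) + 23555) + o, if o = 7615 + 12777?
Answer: 47055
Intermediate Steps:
o = 20392
(-42*(-74) + 23555) + o = (-42*(-74) + 23555) + 20392 = (3108 + 23555) + 20392 = 26663 + 20392 = 47055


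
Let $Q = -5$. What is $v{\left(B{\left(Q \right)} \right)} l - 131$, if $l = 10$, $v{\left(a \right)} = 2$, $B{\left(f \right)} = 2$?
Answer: $-111$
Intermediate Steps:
$v{\left(B{\left(Q \right)} \right)} l - 131 = 2 \cdot 10 - 131 = 20 - 131 = -111$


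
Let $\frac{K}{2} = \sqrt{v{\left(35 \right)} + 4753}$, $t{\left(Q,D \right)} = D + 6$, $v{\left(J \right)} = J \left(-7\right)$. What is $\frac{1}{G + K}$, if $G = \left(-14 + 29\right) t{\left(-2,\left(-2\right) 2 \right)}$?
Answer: $- \frac{15}{8566} + \frac{7 \sqrt{23}}{4283} \approx 0.006087$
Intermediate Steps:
$v{\left(J \right)} = - 7 J$
$t{\left(Q,D \right)} = 6 + D$
$G = 30$ ($G = \left(-14 + 29\right) \left(6 - 4\right) = 15 \left(6 - 4\right) = 15 \cdot 2 = 30$)
$K = 28 \sqrt{23}$ ($K = 2 \sqrt{\left(-7\right) 35 + 4753} = 2 \sqrt{-245 + 4753} = 2 \sqrt{4508} = 2 \cdot 14 \sqrt{23} = 28 \sqrt{23} \approx 134.28$)
$\frac{1}{G + K} = \frac{1}{30 + 28 \sqrt{23}}$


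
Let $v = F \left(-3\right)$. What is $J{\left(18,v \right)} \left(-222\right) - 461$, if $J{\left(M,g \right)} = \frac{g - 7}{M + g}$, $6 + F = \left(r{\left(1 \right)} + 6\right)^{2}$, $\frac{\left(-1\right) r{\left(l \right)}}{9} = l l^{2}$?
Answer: $- \frac{199}{3} \approx -66.333$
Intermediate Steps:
$r{\left(l \right)} = - 9 l^{3}$ ($r{\left(l \right)} = - 9 l l^{2} = - 9 l^{3}$)
$F = 3$ ($F = -6 + \left(- 9 \cdot 1^{3} + 6\right)^{2} = -6 + \left(\left(-9\right) 1 + 6\right)^{2} = -6 + \left(-9 + 6\right)^{2} = -6 + \left(-3\right)^{2} = -6 + 9 = 3$)
$v = -9$ ($v = 3 \left(-3\right) = -9$)
$J{\left(M,g \right)} = \frac{-7 + g}{M + g}$
$J{\left(18,v \right)} \left(-222\right) - 461 = \frac{-7 - 9}{18 - 9} \left(-222\right) - 461 = \frac{1}{9} \left(-16\right) \left(-222\right) - 461 = \left(- \frac{16}{9}\right) \left(-222\right) - 461 = \frac{1184}{3} - 461 = - \frac{199}{3}$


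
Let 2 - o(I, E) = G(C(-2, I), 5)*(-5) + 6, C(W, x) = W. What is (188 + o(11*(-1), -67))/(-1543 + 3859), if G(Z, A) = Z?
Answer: 29/386 ≈ 0.075130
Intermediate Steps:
o(I, E) = -14 (o(I, E) = 2 - (-2*(-5) + 6) = 2 - (10 + 6) = 2 - 1*16 = 2 - 16 = -14)
(188 + o(11*(-1), -67))/(-1543 + 3859) = (188 - 14)/(-1543 + 3859) = 174/2316 = 174*(1/2316) = 29/386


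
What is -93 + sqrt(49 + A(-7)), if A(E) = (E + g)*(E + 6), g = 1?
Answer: -93 + sqrt(55) ≈ -85.584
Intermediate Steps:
A(E) = (1 + E)*(6 + E) (A(E) = (E + 1)*(E + 6) = (1 + E)*(6 + E))
-93 + sqrt(49 + A(-7)) = -93 + sqrt(49 + (6 + (-7)**2 + 7*(-7))) = -93 + sqrt(49 + (6 + 49 - 49)) = -93 + sqrt(49 + 6) = -93 + sqrt(55)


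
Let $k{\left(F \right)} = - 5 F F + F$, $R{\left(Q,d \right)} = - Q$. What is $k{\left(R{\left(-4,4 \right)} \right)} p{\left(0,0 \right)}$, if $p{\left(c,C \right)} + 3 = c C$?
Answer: $228$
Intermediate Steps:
$k{\left(F \right)} = F - 5 F^{2}$ ($k{\left(F \right)} = - 5 F^{2} + F = F - 5 F^{2}$)
$p{\left(c,C \right)} = -3 + C c$ ($p{\left(c,C \right)} = -3 + c C = -3 + C c$)
$k{\left(R{\left(-4,4 \right)} \right)} p{\left(0,0 \right)} = \left(-1\right) \left(-4\right) \left(1 - 5 \left(\left(-1\right) \left(-4\right)\right)\right) \left(-3 + 0 \cdot 0\right) = 4 \left(1 - 20\right) \left(-3 + 0\right) = 4 \left(1 - 20\right) \left(-3\right) = 4 \left(-19\right) \left(-3\right) = \left(-76\right) \left(-3\right) = 228$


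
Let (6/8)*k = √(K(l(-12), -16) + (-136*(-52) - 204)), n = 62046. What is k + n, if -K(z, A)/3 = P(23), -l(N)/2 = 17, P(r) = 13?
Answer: 62046 + 4*√6829/3 ≈ 62156.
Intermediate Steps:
l(N) = -34 (l(N) = -2*17 = -34)
K(z, A) = -39 (K(z, A) = -3*13 = -39)
k = 4*√6829/3 (k = 4*√(-39 + (-136*(-52) - 204))/3 = 4*√(-39 + (7072 - 204))/3 = 4*√(-39 + 6868)/3 = 4*√6829/3 ≈ 110.18)
k + n = 4*√6829/3 + 62046 = 62046 + 4*√6829/3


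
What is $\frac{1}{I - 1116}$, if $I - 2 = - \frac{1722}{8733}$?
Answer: $- \frac{71}{79108} \approx -0.00089751$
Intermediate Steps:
$I = \frac{128}{71}$ ($I = 2 - \frac{1722}{8733} = 2 - \frac{14}{71} = \frac{128}{71} \approx 1.8028$)
$\frac{1}{I - 1116} = \frac{1}{\frac{128}{71} - 1116} = \frac{1}{- \frac{79108}{71}} = - \frac{71}{79108}$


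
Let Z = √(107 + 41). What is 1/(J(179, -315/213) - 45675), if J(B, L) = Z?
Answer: -45675/2086205477 - 2*√37/2086205477 ≈ -2.1900e-5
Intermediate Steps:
Z = 2*√37 (Z = √148 = 2*√37 ≈ 12.166)
J(B, L) = 2*√37
1/(J(179, -315/213) - 45675) = 1/(2*√37 - 45675) = 1/(-45675 + 2*√37)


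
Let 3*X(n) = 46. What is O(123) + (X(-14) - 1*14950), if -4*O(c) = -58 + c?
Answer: -179411/12 ≈ -14951.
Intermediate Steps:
X(n) = 46/3 (X(n) = (1/3)*46 = 46/3)
O(c) = 29/2 - c/4 (O(c) = -(-58 + c)/4 = 29/2 - c/4)
O(123) + (X(-14) - 1*14950) = (29/2 - 1/4*123) + (46/3 - 1*14950) = (29/2 - 123/4) + (46/3 - 14950) = -65/4 - 44804/3 = -179411/12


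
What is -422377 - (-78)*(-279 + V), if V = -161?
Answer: -456697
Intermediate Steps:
-422377 - (-78)*(-279 + V) = -422377 - (-78)*(-279 - 161) = -422377 - (-78)*(-440) = -422377 - 1*34320 = -422377 - 34320 = -456697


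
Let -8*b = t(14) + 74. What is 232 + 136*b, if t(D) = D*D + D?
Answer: -4596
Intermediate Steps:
t(D) = D + D² (t(D) = D² + D = D + D²)
b = -71/2 (b = -(14*(1 + 14) + 74)/8 = -(14*15 + 74)/8 = -(210 + 74)/8 = -⅛*284 = -71/2 ≈ -35.500)
232 + 136*b = 232 + 136*(-71/2) = 232 - 4828 = -4596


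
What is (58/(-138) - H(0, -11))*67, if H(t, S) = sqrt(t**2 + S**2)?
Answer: -52796/69 ≈ -765.16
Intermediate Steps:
H(t, S) = sqrt(S**2 + t**2)
(58/(-138) - H(0, -11))*67 = (58/(-138) - sqrt((-11)**2 + 0**2))*67 = (58*(-1/138) - sqrt(121 + 0))*67 = (-29/69 - sqrt(121))*67 = (-29/69 - 1*11)*67 = (-29/69 - 11)*67 = -788/69*67 = -52796/69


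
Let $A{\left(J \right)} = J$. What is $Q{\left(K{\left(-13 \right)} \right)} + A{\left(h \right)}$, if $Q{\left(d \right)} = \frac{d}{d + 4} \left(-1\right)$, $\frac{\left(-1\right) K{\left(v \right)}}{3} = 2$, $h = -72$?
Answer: $-75$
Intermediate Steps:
$K{\left(v \right)} = -6$ ($K{\left(v \right)} = \left(-3\right) 2 = -6$)
$Q{\left(d \right)} = - \frac{d}{4 + d}$ ($Q{\left(d \right)} = \frac{d}{4 + d} \left(-1\right) = - \frac{d}{4 + d}$)
$Q{\left(K{\left(-13 \right)} \right)} + A{\left(h \right)} = \left(-1\right) \left(-6\right) \frac{1}{4 - 6} - 72 = \left(-1\right) \left(-6\right) \frac{1}{-2} - 72 = \left(-1\right) \left(-6\right) \left(- \frac{1}{2}\right) - 72 = -3 - 72 = -75$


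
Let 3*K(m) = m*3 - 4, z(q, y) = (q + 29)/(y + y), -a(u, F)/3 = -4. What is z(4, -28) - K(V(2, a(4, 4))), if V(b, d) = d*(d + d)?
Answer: -48259/168 ≈ -287.26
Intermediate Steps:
a(u, F) = 12 (a(u, F) = -3*(-4) = 12)
z(q, y) = (29 + q)/(2*y) (z(q, y) = (29 + q)/((2*y)) = (29 + q)*(1/(2*y)) = (29 + q)/(2*y))
V(b, d) = 2*d² (V(b, d) = d*(2*d) = 2*d²)
K(m) = -4/3 + m (K(m) = (m*3 - 4)/3 = (3*m - 4)/3 = (-4 + 3*m)/3 = -4/3 + m)
z(4, -28) - K(V(2, a(4, 4))) = (½)*(29 + 4)/(-28) - (-4/3 + 2*12²) = (½)*(-1/28)*33 - (-4/3 + 2*144) = -33/56 - (-4/3 + 288) = -33/56 - 1*860/3 = -33/56 - 860/3 = -48259/168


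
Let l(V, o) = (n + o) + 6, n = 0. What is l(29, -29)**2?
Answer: 529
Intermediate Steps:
l(V, o) = 6 + o (l(V, o) = (0 + o) + 6 = o + 6 = 6 + o)
l(29, -29)**2 = (6 - 29)**2 = (-23)**2 = 529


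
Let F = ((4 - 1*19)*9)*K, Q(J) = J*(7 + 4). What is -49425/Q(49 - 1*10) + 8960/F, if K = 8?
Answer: -476857/3861 ≈ -123.51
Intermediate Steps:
Q(J) = 11*J (Q(J) = J*11 = 11*J)
F = -1080 (F = ((4 - 1*19)*9)*8 = ((4 - 19)*9)*8 = -15*9*8 = -135*8 = -1080)
-49425/Q(49 - 1*10) + 8960/F = -49425*1/(11*(49 - 1*10)) + 8960/(-1080) = -49425*1/(11*(49 - 10)) + 8960*(-1/1080) = -49425/(11*39) - 224/27 = -49425/429 - 224/27 = -49425*1/429 - 224/27 = -16475/143 - 224/27 = -476857/3861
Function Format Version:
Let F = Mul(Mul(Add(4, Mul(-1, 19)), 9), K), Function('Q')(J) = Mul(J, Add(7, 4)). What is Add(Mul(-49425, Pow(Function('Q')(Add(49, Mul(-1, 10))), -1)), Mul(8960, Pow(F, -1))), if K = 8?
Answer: Rational(-476857, 3861) ≈ -123.51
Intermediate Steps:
Function('Q')(J) = Mul(11, J) (Function('Q')(J) = Mul(J, 11) = Mul(11, J))
F = -1080 (F = Mul(Mul(Add(4, Mul(-1, 19)), 9), 8) = Mul(Mul(Add(4, -19), 9), 8) = Mul(Mul(-15, 9), 8) = Mul(-135, 8) = -1080)
Add(Mul(-49425, Pow(Function('Q')(Add(49, Mul(-1, 10))), -1)), Mul(8960, Pow(F, -1))) = Add(Mul(-49425, Pow(Mul(11, Add(49, Mul(-1, 10))), -1)), Mul(8960, Pow(-1080, -1))) = Add(Mul(-49425, Pow(Mul(11, Add(49, -10)), -1)), Mul(8960, Rational(-1, 1080))) = Add(Mul(-49425, Pow(Mul(11, 39), -1)), Rational(-224, 27)) = Add(Mul(-49425, Pow(429, -1)), Rational(-224, 27)) = Add(Mul(-49425, Rational(1, 429)), Rational(-224, 27)) = Add(Rational(-16475, 143), Rational(-224, 27)) = Rational(-476857, 3861)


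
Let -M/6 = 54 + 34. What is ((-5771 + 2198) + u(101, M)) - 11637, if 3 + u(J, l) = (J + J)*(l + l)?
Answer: -228525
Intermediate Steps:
M = -528 (M = -6*(54 + 34) = -6*88 = -528)
u(J, l) = -3 + 4*J*l (u(J, l) = -3 + (J + J)*(l + l) = -3 + (2*J)*(2*l) = -3 + 4*J*l)
((-5771 + 2198) + u(101, M)) - 11637 = ((-5771 + 2198) + (-3 + 4*101*(-528))) - 11637 = (-3573 + (-3 - 213312)) - 11637 = (-3573 - 213315) - 11637 = -216888 - 11637 = -228525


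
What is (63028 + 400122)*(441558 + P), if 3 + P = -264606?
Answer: 81953929350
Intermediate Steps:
P = -264609 (P = -3 - 264606 = -264609)
(63028 + 400122)*(441558 + P) = (63028 + 400122)*(441558 - 264609) = 463150*176949 = 81953929350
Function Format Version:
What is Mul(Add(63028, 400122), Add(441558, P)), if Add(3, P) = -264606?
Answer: 81953929350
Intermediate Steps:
P = -264609 (P = Add(-3, -264606) = -264609)
Mul(Add(63028, 400122), Add(441558, P)) = Mul(Add(63028, 400122), Add(441558, -264609)) = Mul(463150, 176949) = 81953929350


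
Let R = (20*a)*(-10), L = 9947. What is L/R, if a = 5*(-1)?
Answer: 9947/1000 ≈ 9.9470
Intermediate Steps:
a = -5
R = 1000 (R = (20*(-5))*(-10) = -100*(-10) = 1000)
L/R = 9947/1000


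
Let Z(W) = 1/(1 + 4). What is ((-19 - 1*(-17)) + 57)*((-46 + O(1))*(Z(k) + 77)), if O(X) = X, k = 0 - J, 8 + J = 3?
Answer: -191070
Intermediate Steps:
J = -5 (J = -8 + 3 = -5)
k = 5 (k = 0 - 1*(-5) = 0 + 5 = 5)
Z(W) = ⅕ (Z(W) = 1/5 = ⅕)
((-19 - 1*(-17)) + 57)*((-46 + O(1))*(Z(k) + 77)) = ((-19 - 1*(-17)) + 57)*((-46 + 1)*(⅕ + 77)) = ((-19 + 17) + 57)*(-45*386/5) = (-2 + 57)*(-3474) = 55*(-3474) = -191070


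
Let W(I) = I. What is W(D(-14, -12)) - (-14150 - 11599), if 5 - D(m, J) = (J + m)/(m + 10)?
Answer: 51495/2 ≈ 25748.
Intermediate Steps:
D(m, J) = 5 - (J + m)/(10 + m) (D(m, J) = 5 - (J + m)/(m + 10) = 5 - (J + m)/(10 + m))
W(D(-14, -12)) - (-14150 - 11599) = (50 - 1*(-12) + 4*(-14))/(10 - 14) - (-14150 - 11599) = (50 + 12 - 56)/(-4) - 1*(-25749) = -¼*6 + 25749 = -3/2 + 25749 = 51495/2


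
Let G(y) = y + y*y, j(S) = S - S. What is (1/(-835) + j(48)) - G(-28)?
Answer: -631261/835 ≈ -756.00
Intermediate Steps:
j(S) = 0
G(y) = y + y²
(1/(-835) + j(48)) - G(-28) = (1/(-835) + 0) - (-28)*(1 - 28) = (-1/835 + 0) - (-28)*(-27) = -1/835 - 1*756 = -1/835 - 756 = -631261/835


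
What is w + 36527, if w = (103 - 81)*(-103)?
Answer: 34261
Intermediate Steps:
w = -2266 (w = 22*(-103) = -2266)
w + 36527 = -2266 + 36527 = 34261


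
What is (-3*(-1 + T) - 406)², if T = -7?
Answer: 145924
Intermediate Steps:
(-3*(-1 + T) - 406)² = (-3*(-1 - 7) - 406)² = (-3*(-8) - 406)² = (24 - 406)² = (-382)² = 145924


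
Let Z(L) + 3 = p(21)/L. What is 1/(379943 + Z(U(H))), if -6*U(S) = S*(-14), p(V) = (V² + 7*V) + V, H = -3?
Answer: 1/379853 ≈ 2.6326e-6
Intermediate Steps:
p(V) = V² + 8*V
U(S) = 7*S/3 (U(S) = -S*(-14)/6 = -(-7)*S/3 = 7*S/3)
Z(L) = -3 + 609/L (Z(L) = -3 + (21*(8 + 21))/L = -3 + (21*29)/L = -3 + 609/L)
1/(379943 + Z(U(H))) = 1/(379943 + (-3 + 609/(((7/3)*(-3))))) = 1/(379943 + (-3 + 609/(-7))) = 1/(379943 + (-3 + 609*(-⅐))) = 1/(379943 + (-3 - 87)) = 1/(379943 - 90) = 1/379853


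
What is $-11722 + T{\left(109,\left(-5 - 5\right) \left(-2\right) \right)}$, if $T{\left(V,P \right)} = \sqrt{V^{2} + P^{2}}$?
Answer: $-11722 + \sqrt{12281} \approx -11611.0$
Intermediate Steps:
$T{\left(V,P \right)} = \sqrt{P^{2} + V^{2}}$
$-11722 + T{\left(109,\left(-5 - 5\right) \left(-2\right) \right)} = -11722 + \sqrt{\left(\left(-5 - 5\right) \left(-2\right)\right)^{2} + 109^{2}} = -11722 + \sqrt{\left(\left(-10\right) \left(-2\right)\right)^{2} + 11881} = -11722 + \sqrt{20^{2} + 11881} = -11722 + \sqrt{400 + 11881} = -11722 + \sqrt{12281}$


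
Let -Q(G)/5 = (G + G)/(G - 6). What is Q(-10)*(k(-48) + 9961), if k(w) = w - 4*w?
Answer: -252625/4 ≈ -63156.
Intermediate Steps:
Q(G) = -10*G/(-6 + G) (Q(G) = -5*(G + G)/(G - 6) = -5*2*G/(-6 + G) = -10*G/(-6 + G))
k(w) = -3*w
Q(-10)*(k(-48) + 9961) = (-10*(-10)/(-6 - 10))*(-3*(-48) + 9961) = (-10*(-10)/(-16))*(144 + 9961) = -10*(-10)*(-1/16)*10105 = -25/4*10105 = -252625/4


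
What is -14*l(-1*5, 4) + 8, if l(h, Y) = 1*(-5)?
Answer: 78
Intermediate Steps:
l(h, Y) = -5
-14*l(-1*5, 4) + 8 = -14*(-5) + 8 = 70 + 8 = 78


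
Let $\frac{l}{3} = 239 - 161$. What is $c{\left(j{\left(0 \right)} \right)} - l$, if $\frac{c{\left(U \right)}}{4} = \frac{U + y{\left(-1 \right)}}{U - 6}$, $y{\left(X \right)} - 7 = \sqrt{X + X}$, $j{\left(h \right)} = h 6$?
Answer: $- \frac{716}{3} - \frac{2 i \sqrt{2}}{3} \approx -238.67 - 0.94281 i$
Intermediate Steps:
$j{\left(h \right)} = 6 h$
$l = 234$ ($l = 3 \left(239 - 161\right) = 3 \cdot 78 = 234$)
$y{\left(X \right)} = 7 + \sqrt{2} \sqrt{X}$ ($y{\left(X \right)} = 7 + \sqrt{X + X} = 7 + \sqrt{2 X} = 7 + \sqrt{2} \sqrt{X}$)
$c{\left(U \right)} = \frac{4 \left(7 + U + i \sqrt{2}\right)}{-6 + U}$ ($c{\left(U \right)} = 4 \frac{U + \left(7 + \sqrt{2} \sqrt{-1}\right)}{U - 6} = 4 \frac{U + \left(7 + \sqrt{2} i\right)}{-6 + U} = 4 \frac{U + \left(7 + i \sqrt{2}\right)}{-6 + U} = 4 \frac{7 + U + i \sqrt{2}}{-6 + U} = \frac{4 \left(7 + U + i \sqrt{2}\right)}{-6 + U}$)
$c{\left(j{\left(0 \right)} \right)} - l = \frac{4 \left(7 + 6 \cdot 0 + i \sqrt{2}\right)}{-6 + 6 \cdot 0} - 234 = \frac{4 \left(7 + 0 + i \sqrt{2}\right)}{-6 + 0} - 234 = \frac{4 \left(7 + i \sqrt{2}\right)}{-6} - 234 = 4 \left(- \frac{1}{6}\right) \left(7 + i \sqrt{2}\right) - 234 = \left(- \frac{14}{3} - \frac{2 i \sqrt{2}}{3}\right) - 234 = - \frac{716}{3} - \frac{2 i \sqrt{2}}{3}$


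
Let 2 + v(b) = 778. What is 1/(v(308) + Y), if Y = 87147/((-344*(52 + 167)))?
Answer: 25112/19457863 ≈ 0.0012906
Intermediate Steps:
v(b) = 776 (v(b) = -2 + 778 = 776)
Y = -29049/25112 (Y = 87147/((-344*219)) = 87147/(-75336) = 87147*(-1/75336) = -29049/25112 ≈ -1.1568)
1/(v(308) + Y) = 1/(776 - 29049/25112) = 1/(19457863/25112) = 25112/19457863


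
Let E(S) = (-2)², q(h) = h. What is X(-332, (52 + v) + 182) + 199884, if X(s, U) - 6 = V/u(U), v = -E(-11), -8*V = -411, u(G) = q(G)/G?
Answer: 1599531/8 ≈ 1.9994e+5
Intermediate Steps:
E(S) = 4
u(G) = 1 (u(G) = G/G = 1)
V = 411/8 (V = -⅛*(-411) = 411/8 ≈ 51.375)
v = -4 (v = -1*4 = -4)
X(s, U) = 459/8 (X(s, U) = 6 + (411/8)/1 = 6 + (411/8)*1 = 6 + 411/8 = 459/8)
X(-332, (52 + v) + 182) + 199884 = 459/8 + 199884 = 1599531/8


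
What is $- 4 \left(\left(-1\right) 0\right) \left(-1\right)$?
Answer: $0$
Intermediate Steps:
$- 4 \left(\left(-1\right) 0\right) \left(-1\right) = \left(-4\right) 0 \left(-1\right) = 0 \left(-1\right) = 0$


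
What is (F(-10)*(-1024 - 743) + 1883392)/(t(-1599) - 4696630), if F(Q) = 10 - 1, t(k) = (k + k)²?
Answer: 1867489/5530574 ≈ 0.33767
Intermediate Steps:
t(k) = 4*k² (t(k) = (2*k)² = 4*k²)
F(Q) = 9
(F(-10)*(-1024 - 743) + 1883392)/(t(-1599) - 4696630) = (9*(-1024 - 743) + 1883392)/(4*(-1599)² - 4696630) = (9*(-1767) + 1883392)/(4*2556801 - 4696630) = (-15903 + 1883392)/(10227204 - 4696630) = 1867489/5530574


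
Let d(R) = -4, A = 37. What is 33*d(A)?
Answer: -132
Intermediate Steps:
33*d(A) = 33*(-4) = -132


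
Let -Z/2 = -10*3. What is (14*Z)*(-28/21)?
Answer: -1120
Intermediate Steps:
Z = 60 (Z = -(-20)*3 = -2*(-30) = 60)
(14*Z)*(-28/21) = (14*60)*(-28/21) = 840*(-28*1/21) = 840*(-4/3) = -1120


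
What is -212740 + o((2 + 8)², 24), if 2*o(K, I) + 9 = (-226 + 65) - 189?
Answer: -425839/2 ≈ -2.1292e+5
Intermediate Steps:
o(K, I) = -359/2 (o(K, I) = -9/2 + ((-226 + 65) - 189)/2 = -9/2 + (-161 - 189)/2 = -9/2 + (½)*(-350) = -9/2 - 175 = -359/2)
-212740 + o((2 + 8)², 24) = -212740 - 359/2 = -425839/2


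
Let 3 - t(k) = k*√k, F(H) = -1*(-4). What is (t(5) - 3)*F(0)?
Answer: -20*√5 ≈ -44.721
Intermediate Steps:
F(H) = 4
t(k) = 3 - k^(3/2) (t(k) = 3 - k*√k = 3 - k^(3/2))
(t(5) - 3)*F(0) = ((3 - 5^(3/2)) - 3)*4 = ((3 - 5*√5) - 3)*4 = -5*√5*4 = -20*√5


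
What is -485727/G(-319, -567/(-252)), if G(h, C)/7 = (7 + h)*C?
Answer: 161909/1638 ≈ 98.846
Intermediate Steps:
G(h, C) = 7*C*(7 + h) (G(h, C) = 7*((7 + h)*C) = 7*(C*(7 + h)) = 7*C*(7 + h))
-485727/G(-319, -567/(-252)) = -485727*4/(63*(7 - 319)) = -485727/(7*(-567*(-1/252))*(-312)) = -485727/(7*(9/4)*(-312)) = -485727/(-4914) = -485727*(-1/4914) = 161909/1638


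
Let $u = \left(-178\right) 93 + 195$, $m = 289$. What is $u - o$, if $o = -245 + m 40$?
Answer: $-27674$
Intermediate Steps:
$u = -16359$ ($u = -16554 + 195 = -16359$)
$o = 11315$ ($o = -245 + 289 \cdot 40 = -245 + 11560 = 11315$)
$u - o = -16359 - 11315 = -27674$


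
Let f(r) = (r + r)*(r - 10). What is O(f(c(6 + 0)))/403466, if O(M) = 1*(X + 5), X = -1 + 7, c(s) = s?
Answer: 11/403466 ≈ 2.7264e-5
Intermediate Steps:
X = 6
f(r) = 2*r*(-10 + r) (f(r) = (2*r)*(-10 + r) = 2*r*(-10 + r))
O(M) = 11 (O(M) = 1*(6 + 5) = 1*11 = 11)
O(f(c(6 + 0)))/403466 = 11/403466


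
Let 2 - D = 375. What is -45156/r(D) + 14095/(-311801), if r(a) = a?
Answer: 14074428521/116301773 ≈ 121.02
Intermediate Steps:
D = -373 (D = 2 - 1*375 = 2 - 375 = -373)
-45156/r(D) + 14095/(-311801) = -45156/(-373) + 14095/(-311801) = -45156*(-1/373) + 14095*(-1/311801) = 45156/373 - 14095/311801 = 14074428521/116301773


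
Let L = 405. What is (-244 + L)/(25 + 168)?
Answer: 161/193 ≈ 0.83420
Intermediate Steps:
(-244 + L)/(25 + 168) = (-244 + 405)/(25 + 168) = 161/193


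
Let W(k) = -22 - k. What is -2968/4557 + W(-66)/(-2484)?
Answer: -90155/134757 ≈ -0.66902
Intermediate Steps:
-2968/4557 + W(-66)/(-2484) = -2968/4557 + (-22 - 1*(-66))/(-2484) = -2968*1/4557 + (-22 + 66)*(-1/2484) = -424/651 + 44*(-1/2484) = -424/651 - 11/621 = -90155/134757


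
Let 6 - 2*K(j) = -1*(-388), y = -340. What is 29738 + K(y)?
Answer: 29547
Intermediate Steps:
K(j) = -191 (K(j) = 3 - (-1)*(-388)/2 = 3 - ½*388 = 3 - 194 = -191)
29738 + K(y) = 29738 - 191 = 29547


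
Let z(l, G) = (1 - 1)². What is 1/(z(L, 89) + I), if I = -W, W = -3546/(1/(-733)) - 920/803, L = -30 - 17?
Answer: -803/2087171134 ≈ -3.8473e-7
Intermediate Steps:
L = -47
W = 2087171134/803 (W = -3546/(-1/733) - 920*1/803 = -3546*(-733) - 920/803 = 2599218 - 920/803 = 2087171134/803 ≈ 2.5992e+6)
z(l, G) = 0 (z(l, G) = 0² = 0)
I = -2087171134/803 (I = -1*2087171134/803 = -2087171134/803 ≈ -2.5992e+6)
1/(z(L, 89) + I) = 1/(0 - 2087171134/803) = 1/(-2087171134/803) = -803/2087171134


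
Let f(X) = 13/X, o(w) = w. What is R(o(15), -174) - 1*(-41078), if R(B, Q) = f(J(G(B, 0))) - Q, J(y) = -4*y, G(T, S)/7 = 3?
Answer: 3465155/84 ≈ 41252.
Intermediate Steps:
G(T, S) = 21 (G(T, S) = 7*3 = 21)
R(B, Q) = -13/84 - Q (R(B, Q) = 13/((-4*21)) - Q = 13/(-84) - Q = 13*(-1/84) - Q = -13/84 - Q)
R(o(15), -174) - 1*(-41078) = (-13/84 - 1*(-174)) - 1*(-41078) = (-13/84 + 174) + 41078 = 14603/84 + 41078 = 3465155/84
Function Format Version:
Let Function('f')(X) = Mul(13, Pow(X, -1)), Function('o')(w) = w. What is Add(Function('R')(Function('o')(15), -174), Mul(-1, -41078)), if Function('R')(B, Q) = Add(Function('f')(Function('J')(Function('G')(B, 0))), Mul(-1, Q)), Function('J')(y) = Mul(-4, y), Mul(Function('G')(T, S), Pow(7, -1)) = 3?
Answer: Rational(3465155, 84) ≈ 41252.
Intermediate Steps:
Function('G')(T, S) = 21 (Function('G')(T, S) = Mul(7, 3) = 21)
Function('R')(B, Q) = Add(Rational(-13, 84), Mul(-1, Q)) (Function('R')(B, Q) = Add(Mul(13, Pow(Mul(-4, 21), -1)), Mul(-1, Q)) = Add(Mul(13, Pow(-84, -1)), Mul(-1, Q)) = Add(Mul(13, Rational(-1, 84)), Mul(-1, Q)) = Add(Rational(-13, 84), Mul(-1, Q)))
Add(Function('R')(Function('o')(15), -174), Mul(-1, -41078)) = Add(Add(Rational(-13, 84), Mul(-1, -174)), Mul(-1, -41078)) = Add(Add(Rational(-13, 84), 174), 41078) = Add(Rational(14603, 84), 41078) = Rational(3465155, 84)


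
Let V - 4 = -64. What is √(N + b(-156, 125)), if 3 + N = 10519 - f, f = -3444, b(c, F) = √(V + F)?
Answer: √(13960 + √65) ≈ 118.19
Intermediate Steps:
V = -60 (V = 4 - 64 = -60)
b(c, F) = √(-60 + F)
N = 13960 (N = -3 + (10519 - 1*(-3444)) = -3 + (10519 + 3444) = -3 + 13963 = 13960)
√(N + b(-156, 125)) = √(13960 + √(-60 + 125)) = √(13960 + √65)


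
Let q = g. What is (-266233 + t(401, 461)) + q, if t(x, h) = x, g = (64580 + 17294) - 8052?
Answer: -192010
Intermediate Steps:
g = 73822 (g = 81874 - 8052 = 73822)
q = 73822
(-266233 + t(401, 461)) + q = (-266233 + 401) + 73822 = -265832 + 73822 = -192010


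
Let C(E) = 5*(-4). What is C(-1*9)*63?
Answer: -1260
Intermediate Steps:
C(E) = -20
C(-1*9)*63 = -20*63 = -1260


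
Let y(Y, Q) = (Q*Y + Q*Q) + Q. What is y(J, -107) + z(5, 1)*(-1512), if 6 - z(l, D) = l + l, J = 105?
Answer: 6155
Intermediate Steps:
z(l, D) = 6 - 2*l (z(l, D) = 6 - (l + l) = 6 - 2*l)
y(Y, Q) = Q + Q² + Q*Y (y(Y, Q) = (Q*Y + Q²) + Q = (Q² + Q*Y) + Q = Q + Q² + Q*Y)
y(J, -107) + z(5, 1)*(-1512) = -107*(1 - 107 + 105) + (6 - 2*5)*(-1512) = -107*(-1) + (6 - 10)*(-1512) = 107 - 4*(-1512) = 107 + 6048 = 6155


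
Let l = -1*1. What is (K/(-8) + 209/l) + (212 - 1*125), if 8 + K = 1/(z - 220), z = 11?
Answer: -202311/1672 ≈ -121.00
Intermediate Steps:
K = -1673/209 (K = -8 + 1/(11 - 220) = -8 + 1/(-209) = -8 - 1/209 = -1673/209 ≈ -8.0048)
l = -1
(K/(-8) + 209/l) + (212 - 1*125) = (-1673/209/(-8) + 209/(-1)) + (212 - 1*125) = (-1673/209*(-⅛) + 209*(-1)) + (212 - 125) = (1673/1672 - 209) + 87 = -347775/1672 + 87 = -202311/1672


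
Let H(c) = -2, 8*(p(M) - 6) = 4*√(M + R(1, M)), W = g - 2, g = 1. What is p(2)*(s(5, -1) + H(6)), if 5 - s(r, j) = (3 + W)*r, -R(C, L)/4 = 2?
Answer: -42 - 7*I*√6/2 ≈ -42.0 - 8.5732*I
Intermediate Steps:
R(C, L) = -8 (R(C, L) = -4*2 = -8)
W = -1 (W = 1 - 2 = -1)
s(r, j) = 5 - 2*r (s(r, j) = 5 - (3 - 1)*r = 5 - 2*r)
p(M) = 6 + √(-8 + M)/2 (p(M) = 6 + (4*√(M - 8))/8 = 6 + (4*√(-8 + M))/8 = 6 + √(-8 + M)/2)
p(2)*(s(5, -1) + H(6)) = (6 + √(-8 + 2)/2)*((5 - 2*5) - 2) = (6 + √(-6)/2)*((5 - 10) - 2) = (6 + (I*√6)/2)*(-5 - 2) = (6 + I*√6/2)*(-7) = -42 - 7*I*√6/2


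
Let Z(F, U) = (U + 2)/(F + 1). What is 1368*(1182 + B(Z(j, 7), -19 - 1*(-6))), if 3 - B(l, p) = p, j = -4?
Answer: 1638864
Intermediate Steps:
Z(F, U) = (2 + U)/(1 + F)
B(l, p) = 3 - p
1368*(1182 + B(Z(j, 7), -19 - 1*(-6))) = 1368*(1182 + (3 - (-19 - 1*(-6)))) = 1368*(1182 + (3 - (-19 + 6))) = 1368*(1182 + (3 - 1*(-13))) = 1368*(1182 + (3 + 13)) = 1368*(1182 + 16) = 1368*1198 = 1638864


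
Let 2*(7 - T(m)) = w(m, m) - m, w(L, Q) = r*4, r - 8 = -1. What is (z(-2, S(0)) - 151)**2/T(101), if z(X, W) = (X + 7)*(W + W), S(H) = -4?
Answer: 72962/87 ≈ 838.64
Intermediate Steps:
r = 7 (r = 8 - 1 = 7)
w(L, Q) = 28 (w(L, Q) = 7*4 = 28)
T(m) = -7 + m/2 (T(m) = 7 - (28 - m)/2 = 7 + (-14 + m/2) = -7 + m/2)
z(X, W) = 2*W*(7 + X) (z(X, W) = (7 + X)*(2*W) = 2*W*(7 + X))
(z(-2, S(0)) - 151)**2/T(101) = (2*(-4)*(7 - 2) - 151)**2/(-7 + (1/2)*101) = (2*(-4)*5 - 151)**2/(-7 + 101/2) = (-40 - 151)**2/(87/2) = (-191)**2*(2/87) = 36481*(2/87) = 72962/87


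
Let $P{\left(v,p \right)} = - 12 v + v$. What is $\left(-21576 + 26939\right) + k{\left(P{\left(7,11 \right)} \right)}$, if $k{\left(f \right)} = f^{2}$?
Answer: $11292$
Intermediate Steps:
$P{\left(v,p \right)} = - 11 v$
$\left(-21576 + 26939\right) + k{\left(P{\left(7,11 \right)} \right)} = \left(-21576 + 26939\right) + \left(\left(-11\right) 7\right)^{2} = 5363 + \left(-77\right)^{2} = 5363 + 5929 = 11292$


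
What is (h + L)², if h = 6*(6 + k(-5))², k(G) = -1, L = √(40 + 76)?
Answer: 22616 + 600*√29 ≈ 25847.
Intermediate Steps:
L = 2*√29 (L = √116 = 2*√29 ≈ 10.770)
h = 150 (h = 6*(6 - 1)² = 6*5² = 6*25 = 150)
(h + L)² = (150 + 2*√29)²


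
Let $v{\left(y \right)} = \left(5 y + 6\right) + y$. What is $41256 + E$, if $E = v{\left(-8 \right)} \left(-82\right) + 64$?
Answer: $44764$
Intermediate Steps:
$v{\left(y \right)} = 6 + 6 y$ ($v{\left(y \right)} = \left(6 + 5 y\right) + y = 6 + 6 y$)
$E = 3508$ ($E = \left(6 + 6 \left(-8\right)\right) \left(-82\right) + 64 = \left(6 - 48\right) \left(-82\right) + 64 = \left(-42\right) \left(-82\right) + 64 = 3444 + 64 = 3508$)
$41256 + E = 41256 + 3508 = 44764$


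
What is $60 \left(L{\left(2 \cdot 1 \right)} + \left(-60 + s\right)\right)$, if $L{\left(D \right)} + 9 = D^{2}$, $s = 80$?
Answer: $900$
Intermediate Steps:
$L{\left(D \right)} = -9 + D^{2}$
$60 \left(L{\left(2 \cdot 1 \right)} + \left(-60 + s\right)\right) = 60 \left(\left(-9 + \left(2 \cdot 1\right)^{2}\right) + \left(-60 + 80\right)\right) = 60 \left(\left(-9 + 2^{2}\right) + 20\right) = 60 \left(\left(-9 + 4\right) + 20\right) = 60 \left(-5 + 20\right) = 60 \cdot 15 = 900$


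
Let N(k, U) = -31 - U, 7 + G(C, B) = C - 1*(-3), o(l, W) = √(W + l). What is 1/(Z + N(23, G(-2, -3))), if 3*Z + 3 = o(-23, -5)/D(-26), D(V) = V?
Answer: -39546/1028203 + 39*I*√7/1028203 ≈ -0.038461 + 0.00010035*I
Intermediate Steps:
G(C, B) = -4 + C (G(C, B) = -7 + (C - 1*(-3)) = -7 + (C + 3) = -7 + (3 + C) = -4 + C)
Z = -1 - I*√7/39 (Z = -1 + (√(-5 - 23)/(-26))/3 = -1 + (√(-28)*(-1/26))/3 = -1 + ((2*I*√7)*(-1/26))/3 = -1 + (-I*√7/13)/3 = -1 - I*√7/39 ≈ -1.0 - 0.06784*I)
1/(Z + N(23, G(-2, -3))) = 1/((-1 - I*√7/39) + (-31 - (-4 - 2))) = 1/((-1 - I*√7/39) + (-31 - 1*(-6))) = 1/((-1 - I*√7/39) + (-31 + 6)) = 1/((-1 - I*√7/39) - 25) = 1/(-26 - I*√7/39)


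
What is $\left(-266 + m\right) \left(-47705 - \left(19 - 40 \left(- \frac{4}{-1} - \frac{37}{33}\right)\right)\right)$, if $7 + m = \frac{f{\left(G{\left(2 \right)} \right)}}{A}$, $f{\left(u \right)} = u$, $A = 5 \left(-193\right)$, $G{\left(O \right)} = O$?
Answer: $\frac{413899474124}{31845} \approx 1.2997 \cdot 10^{7}$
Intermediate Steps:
$A = -965$
$m = - \frac{6757}{965}$ ($m = -7 + \frac{2}{-965} = -7 + 2 \left(- \frac{1}{965}\right) = -7 - \frac{2}{965} = - \frac{6757}{965} \approx -7.0021$)
$\left(-266 + m\right) \left(-47705 - \left(19 - 40 \left(- \frac{4}{-1} - \frac{37}{33}\right)\right)\right) = \left(-266 - \frac{6757}{965}\right) \left(-47705 - \left(19 - 40 \left(- \frac{4}{-1} - \frac{37}{33}\right)\right)\right) = - \frac{263447 \left(-47705 - \left(19 - 40 \left(\left(-4\right) \left(-1\right) - \frac{37}{33}\right)\right)\right)}{965} = - \frac{263447 \left(-47705 - \left(19 - 40 \left(4 - \frac{37}{33}\right)\right)\right)}{965} = - \frac{263447 \left(-47705 + \left(-19 + 40 \cdot \frac{95}{33}\right)\right)}{965} = - \frac{263447 \left(-47705 + \left(-19 + \frac{3800}{33}\right)\right)}{965} = - \frac{263447 \left(-47705 + \frac{3173}{33}\right)}{965} = \left(- \frac{263447}{965}\right) \left(- \frac{1571092}{33}\right) = \frac{413899474124}{31845}$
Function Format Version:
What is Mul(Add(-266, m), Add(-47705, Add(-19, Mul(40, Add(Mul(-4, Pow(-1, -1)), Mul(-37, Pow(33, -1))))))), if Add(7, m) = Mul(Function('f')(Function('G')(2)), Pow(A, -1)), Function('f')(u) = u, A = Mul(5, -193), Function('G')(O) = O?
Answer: Rational(413899474124, 31845) ≈ 1.2997e+7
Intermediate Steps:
A = -965
m = Rational(-6757, 965) (m = Add(-7, Mul(2, Pow(-965, -1))) = Add(-7, Mul(2, Rational(-1, 965))) = Add(-7, Rational(-2, 965)) = Rational(-6757, 965) ≈ -7.0021)
Mul(Add(-266, m), Add(-47705, Add(-19, Mul(40, Add(Mul(-4, Pow(-1, -1)), Mul(-37, Pow(33, -1))))))) = Mul(Add(-266, Rational(-6757, 965)), Add(-47705, Add(-19, Mul(40, Add(Mul(-4, Pow(-1, -1)), Mul(-37, Pow(33, -1))))))) = Mul(Rational(-263447, 965), Add(-47705, Add(-19, Mul(40, Add(Mul(-4, -1), Mul(-37, Rational(1, 33))))))) = Mul(Rational(-263447, 965), Add(-47705, Add(-19, Mul(40, Add(4, Rational(-37, 33)))))) = Mul(Rational(-263447, 965), Add(-47705, Add(-19, Mul(40, Rational(95, 33))))) = Mul(Rational(-263447, 965), Add(-47705, Add(-19, Rational(3800, 33)))) = Mul(Rational(-263447, 965), Add(-47705, Rational(3173, 33))) = Mul(Rational(-263447, 965), Rational(-1571092, 33)) = Rational(413899474124, 31845)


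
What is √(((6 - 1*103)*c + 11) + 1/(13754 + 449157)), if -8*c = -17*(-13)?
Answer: √9225037875705626/1851644 ≈ 51.871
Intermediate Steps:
c = -221/8 (c = -(-17)*(-13)/8 = -⅛*221 = -221/8 ≈ -27.625)
√(((6 - 1*103)*c + 11) + 1/(13754 + 449157)) = √(((6 - 1*103)*(-221/8) + 11) + 1/(13754 + 449157)) = √(((6 - 103)*(-221/8) + 11) + 1/462911) = √((-97*(-221/8) + 11) + 1/462911) = √((21437/8 + 11) + 1/462911) = √(21525/8 + 1/462911) = √(9964159283/3703288) = √9225037875705626/1851644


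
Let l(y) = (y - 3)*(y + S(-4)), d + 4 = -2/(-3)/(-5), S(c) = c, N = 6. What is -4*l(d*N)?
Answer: -80064/25 ≈ -3202.6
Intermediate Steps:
d = -62/15 (d = -4 - 2/(-3)/(-5) = -4 - 2*(-⅓)*(-⅕) = -4 + (⅔)*(-⅕) = -4 - 2/15 = -62/15 ≈ -4.1333)
l(y) = (-4 + y)*(-3 + y) (l(y) = (y - 3)*(y - 4) = (-3 + y)*(-4 + y) = (-4 + y)*(-3 + y))
-4*l(d*N) = -4*(12 + (-62/15*6)² - (-434)*6/15) = -4*(12 + (-124/5)² - 7*(-124/5)) = -4*(12 + 15376/25 + 868/5) = -4*20016/25 = -80064/25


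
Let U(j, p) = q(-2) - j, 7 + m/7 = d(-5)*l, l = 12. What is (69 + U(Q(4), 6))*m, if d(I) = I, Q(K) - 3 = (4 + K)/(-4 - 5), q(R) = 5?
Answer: -303443/9 ≈ -33716.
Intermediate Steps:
Q(K) = 23/9 - K/9 (Q(K) = 3 + (4 + K)/(-4 - 5) = 3 + (4 + K)/(-9) = 3 + (4 + K)*(-⅑) = 3 + (-4/9 - K/9) = 23/9 - K/9)
m = -469 (m = -49 + 7*(-5*12) = -49 + 7*(-60) = -49 - 420 = -469)
U(j, p) = 5 - j
(69 + U(Q(4), 6))*m = (69 + (5 - (23/9 - ⅑*4)))*(-469) = (69 + (5 - (23/9 - 4/9)))*(-469) = (69 + (5 - 1*19/9))*(-469) = (69 + (5 - 19/9))*(-469) = (69 + 26/9)*(-469) = (647/9)*(-469) = -303443/9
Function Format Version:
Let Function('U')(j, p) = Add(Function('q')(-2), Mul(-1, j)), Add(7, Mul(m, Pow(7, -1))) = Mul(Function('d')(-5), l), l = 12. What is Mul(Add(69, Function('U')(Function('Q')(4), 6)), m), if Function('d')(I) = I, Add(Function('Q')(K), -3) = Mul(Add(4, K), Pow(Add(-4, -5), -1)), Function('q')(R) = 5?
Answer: Rational(-303443, 9) ≈ -33716.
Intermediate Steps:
Function('Q')(K) = Add(Rational(23, 9), Mul(Rational(-1, 9), K)) (Function('Q')(K) = Add(3, Mul(Add(4, K), Pow(Add(-4, -5), -1))) = Add(3, Mul(Add(4, K), Pow(-9, -1))) = Add(3, Mul(Add(4, K), Rational(-1, 9))) = Add(3, Add(Rational(-4, 9), Mul(Rational(-1, 9), K))) = Add(Rational(23, 9), Mul(Rational(-1, 9), K)))
m = -469 (m = Add(-49, Mul(7, Mul(-5, 12))) = Add(-49, Mul(7, -60)) = Add(-49, -420) = -469)
Function('U')(j, p) = Add(5, Mul(-1, j))
Mul(Add(69, Function('U')(Function('Q')(4), 6)), m) = Mul(Add(69, Add(5, Mul(-1, Add(Rational(23, 9), Mul(Rational(-1, 9), 4))))), -469) = Mul(Add(69, Add(5, Mul(-1, Add(Rational(23, 9), Rational(-4, 9))))), -469) = Mul(Add(69, Add(5, Mul(-1, Rational(19, 9)))), -469) = Mul(Add(69, Add(5, Rational(-19, 9))), -469) = Mul(Add(69, Rational(26, 9)), -469) = Mul(Rational(647, 9), -469) = Rational(-303443, 9)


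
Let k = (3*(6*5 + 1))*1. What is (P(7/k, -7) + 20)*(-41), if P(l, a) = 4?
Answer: -984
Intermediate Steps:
k = 93 (k = (3*(30 + 1))*1 = (3*31)*1 = 93*1 = 93)
(P(7/k, -7) + 20)*(-41) = (4 + 20)*(-41) = 24*(-41) = -984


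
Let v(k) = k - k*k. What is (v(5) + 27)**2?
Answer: 49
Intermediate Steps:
v(k) = k - k**2
(v(5) + 27)**2 = (5*(1 - 1*5) + 27)**2 = (5*(1 - 5) + 27)**2 = (5*(-4) + 27)**2 = (-20 + 27)**2 = 7**2 = 49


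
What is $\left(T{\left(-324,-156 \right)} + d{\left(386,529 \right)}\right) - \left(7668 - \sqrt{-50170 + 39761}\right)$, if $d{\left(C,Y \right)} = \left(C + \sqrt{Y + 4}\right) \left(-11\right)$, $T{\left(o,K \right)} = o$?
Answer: $-12238 - 11 \sqrt{533} + i \sqrt{10409} \approx -12492.0 + 102.02 i$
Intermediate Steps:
$d{\left(C,Y \right)} = - 11 C - 11 \sqrt{4 + Y}$ ($d{\left(C,Y \right)} = \left(C + \sqrt{4 + Y}\right) \left(-11\right) = - 11 C - 11 \sqrt{4 + Y}$)
$\left(T{\left(-324,-156 \right)} + d{\left(386,529 \right)}\right) - \left(7668 - \sqrt{-50170 + 39761}\right) = \left(-324 - \left(4246 + 11 \sqrt{4 + 529}\right)\right) - \left(7668 - \sqrt{-50170 + 39761}\right) = \left(-324 - \left(4246 + 11 \sqrt{533}\right)\right) - \left(7668 - \sqrt{-10409}\right) = \left(-4570 - 11 \sqrt{533}\right) - \left(7668 - i \sqrt{10409}\right) = -12238 - 11 \sqrt{533} + i \sqrt{10409}$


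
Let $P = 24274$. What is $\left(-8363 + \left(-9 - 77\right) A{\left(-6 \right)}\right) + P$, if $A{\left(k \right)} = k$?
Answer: $16427$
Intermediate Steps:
$\left(-8363 + \left(-9 - 77\right) A{\left(-6 \right)}\right) + P = \left(-8363 + \left(-9 - 77\right) \left(-6\right)\right) + 24274 = \left(-8363 - -516\right) + 24274 = \left(-8363 + 516\right) + 24274 = -7847 + 24274 = 16427$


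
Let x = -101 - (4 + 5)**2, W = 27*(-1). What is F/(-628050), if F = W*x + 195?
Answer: -1703/209350 ≈ -0.0081347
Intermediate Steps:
W = -27
x = -182 (x = -101 - 1*9**2 = -101 - 1*81 = -101 - 81 = -182)
F = 5109 (F = -27*(-182) + 195 = 4914 + 195 = 5109)
F/(-628050) = 5109/(-628050) = 5109*(-1/628050) = -1703/209350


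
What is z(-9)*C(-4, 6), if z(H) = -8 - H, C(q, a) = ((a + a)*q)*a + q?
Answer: -292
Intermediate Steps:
C(q, a) = q + 2*q*a² (C(q, a) = ((2*a)*q)*a + q = (2*a*q)*a + q = 2*q*a² + q = q + 2*q*a²)
z(-9)*C(-4, 6) = (-8 - 1*(-9))*(-4*(1 + 2*6²)) = (-8 + 9)*(-4*(1 + 2*36)) = 1*(-4*(1 + 72)) = 1*(-4*73) = 1*(-292) = -292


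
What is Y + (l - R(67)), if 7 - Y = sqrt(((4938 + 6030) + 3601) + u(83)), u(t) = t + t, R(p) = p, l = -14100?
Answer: -14160 - sqrt(14735) ≈ -14281.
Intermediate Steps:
u(t) = 2*t
Y = 7 - sqrt(14735) (Y = 7 - sqrt(((4938 + 6030) + 3601) + 2*83) = 7 - sqrt((10968 + 3601) + 166) = 7 - sqrt(14569 + 166) = 7 - sqrt(14735) ≈ -114.39)
Y + (l - R(67)) = (7 - sqrt(14735)) + (-14100 - 1*67) = (7 - sqrt(14735)) + (-14100 - 67) = (7 - sqrt(14735)) - 14167 = -14160 - sqrt(14735)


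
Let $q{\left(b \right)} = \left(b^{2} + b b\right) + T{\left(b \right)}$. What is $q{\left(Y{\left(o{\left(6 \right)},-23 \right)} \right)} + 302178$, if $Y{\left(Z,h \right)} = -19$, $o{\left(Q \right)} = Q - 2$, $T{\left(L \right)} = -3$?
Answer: $302897$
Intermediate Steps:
$o{\left(Q \right)} = -2 + Q$
$q{\left(b \right)} = -3 + 2 b^{2}$ ($q{\left(b \right)} = \left(b^{2} + b b\right) - 3 = \left(b^{2} + b^{2}\right) - 3 = 2 b^{2} - 3 = -3 + 2 b^{2}$)
$q{\left(Y{\left(o{\left(6 \right)},-23 \right)} \right)} + 302178 = \left(-3 + 2 \left(-19\right)^{2}\right) + 302178 = \left(-3 + 2 \cdot 361\right) + 302178 = \left(-3 + 722\right) + 302178 = 719 + 302178 = 302897$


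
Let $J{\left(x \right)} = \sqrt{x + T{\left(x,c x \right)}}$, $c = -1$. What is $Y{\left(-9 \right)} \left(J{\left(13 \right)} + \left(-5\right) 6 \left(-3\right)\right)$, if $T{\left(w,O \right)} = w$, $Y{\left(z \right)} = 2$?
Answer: $180 + 2 \sqrt{26} \approx 190.2$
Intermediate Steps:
$J{\left(x \right)} = \sqrt{2} \sqrt{x}$ ($J{\left(x \right)} = \sqrt{x + x} = \sqrt{2 x} = \sqrt{2} \sqrt{x}$)
$Y{\left(-9 \right)} \left(J{\left(13 \right)} + \left(-5\right) 6 \left(-3\right)\right) = 2 \left(\sqrt{2} \sqrt{13} + \left(-5\right) 6 \left(-3\right)\right) = 2 \left(\sqrt{26} - -90\right) = 2 \left(\sqrt{26} + 90\right) = 2 \left(90 + \sqrt{26}\right) = 180 + 2 \sqrt{26}$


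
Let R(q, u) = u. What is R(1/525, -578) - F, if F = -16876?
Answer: 16298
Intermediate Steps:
R(1/525, -578) - F = -578 - 1*(-16876) = -578 + 16876 = 16298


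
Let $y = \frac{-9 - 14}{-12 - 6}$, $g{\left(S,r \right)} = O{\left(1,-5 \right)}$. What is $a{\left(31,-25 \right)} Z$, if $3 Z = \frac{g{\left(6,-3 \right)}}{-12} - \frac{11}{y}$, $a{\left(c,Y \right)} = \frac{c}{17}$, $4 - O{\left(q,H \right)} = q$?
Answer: $- \frac{25265}{4692} \approx -5.3847$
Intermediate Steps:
$O{\left(q,H \right)} = 4 - q$
$g{\left(S,r \right)} = 3$ ($g{\left(S,r \right)} = 4 - 1 = 3$)
$a{\left(c,Y \right)} = \frac{c}{17}$ ($a{\left(c,Y \right)} = c \frac{1}{17} = \frac{c}{17}$)
$y = \frac{23}{18}$ ($y = - \frac{23}{-18} = \left(-23\right) \left(- \frac{1}{18}\right) = \frac{23}{18} \approx 1.2778$)
$Z = - \frac{815}{276}$ ($Z = \frac{\frac{3}{-12} - \frac{11}{\frac{23}{18}}}{3} = \frac{3 \left(- \frac{1}{12}\right) - \frac{198}{23}}{3} = \frac{- \frac{1}{4} - \frac{198}{23}}{3} = \frac{1}{3} \left(- \frac{815}{92}\right) = - \frac{815}{276} \approx -2.9529$)
$a{\left(31,-25 \right)} Z = \frac{1}{17} \cdot 31 \left(- \frac{815}{276}\right) = \frac{31}{17} \left(- \frac{815}{276}\right) = - \frac{25265}{4692}$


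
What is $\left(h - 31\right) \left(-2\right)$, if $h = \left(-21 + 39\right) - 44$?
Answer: $114$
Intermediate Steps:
$h = -26$ ($h = 18 - 44 = -26$)
$\left(h - 31\right) \left(-2\right) = \left(-26 - 31\right) \left(-2\right) = \left(-57\right) \left(-2\right) = 114$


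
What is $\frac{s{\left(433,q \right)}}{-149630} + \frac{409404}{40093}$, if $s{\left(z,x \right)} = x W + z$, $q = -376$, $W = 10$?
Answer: $\frac{61392509931}{5999115590} \approx 10.234$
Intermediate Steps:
$s{\left(z,x \right)} = z + 10 x$ ($s{\left(z,x \right)} = x 10 + z = 10 x + z = z + 10 x$)
$\frac{s{\left(433,q \right)}}{-149630} + \frac{409404}{40093} = \frac{433 + 10 \left(-376\right)}{-149630} + \frac{409404}{40093} = \left(433 - 3760\right) \left(- \frac{1}{149630}\right) + 409404 \cdot \frac{1}{40093} = \left(-3327\right) \left(- \frac{1}{149630}\right) + \frac{409404}{40093} = \frac{3327}{149630} + \frac{409404}{40093} = \frac{61392509931}{5999115590}$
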